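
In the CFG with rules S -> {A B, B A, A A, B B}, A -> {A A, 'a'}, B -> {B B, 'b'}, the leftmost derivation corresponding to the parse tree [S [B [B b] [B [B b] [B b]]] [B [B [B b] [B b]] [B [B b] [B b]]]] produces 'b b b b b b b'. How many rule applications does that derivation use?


Every bracketed nonterminal node [X ...] in the tree is produced by exactly one rule application.
Reading the tree off as a leftmost derivation:
  Step 1: S  =>  B B   (applied S -> B B)
  Step 2: B B  =>  B B B   (applied B -> B B)
  Step 3: B B B  =>  b B B   (applied B -> b)
  Step 4: b B B  =>  b B B B   (applied B -> B B)
  Step 5: b B B B  =>  b b B B   (applied B -> b)
  Step 6: b b B B  =>  b b b B   (applied B -> b)
  Step 7: b b b B  =>  b b b B B   (applied B -> B B)
  Step 8: b b b B B  =>  b b b B B B   (applied B -> B B)
  Step 9: b b b B B B  =>  b b b b B B   (applied B -> b)
  Step 10: b b b b B B  =>  b b b b b B   (applied B -> b)
  Step 11: b b b b b B  =>  b b b b b B B   (applied B -> B B)
  Step 12: b b b b b B B  =>  b b b b b b B   (applied B -> b)
  Step 13: b b b b b b B  =>  b b b b b b b   (applied B -> b)
Final yield: b b b b b b b
Total rewrite steps: 13

13


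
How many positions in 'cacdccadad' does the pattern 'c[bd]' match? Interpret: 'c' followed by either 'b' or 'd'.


Pattern: c[bd] means 'c' followed by either 'b' or 'd'.
Scanning 'cacdccadad' position-by-position:
  Pos 0: window 'ca' -> no
  Pos 1: window 'ac' -> no
  Pos 2: window 'cd' -> MATCH
  Pos 3: window 'dc' -> no
  Pos 4: window 'cc' -> no
  Pos 5: window 'ca' -> no
  Pos 6: window 'ad' -> no
  Pos 7: window 'da' -> no
  Pos 8: window 'ad' -> no
  Pos 9: window 'd' -> no
Total matches: 1

1


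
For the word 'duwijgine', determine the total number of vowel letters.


Scanning each character of 'duwijgine':
  Position 1: 'd' -> consonant (running count: 0)
  Position 2: 'u' -> vowel (running count: 1)
  Position 3: 'w' -> consonant (running count: 1)
  Position 4: 'i' -> vowel (running count: 2)
  Position 5: 'j' -> consonant (running count: 2)
  Position 6: 'g' -> consonant (running count: 2)
  Position 7: 'i' -> vowel (running count: 3)
  Position 8: 'n' -> consonant (running count: 3)
  Position 9: 'e' -> vowel (running count: 4)
Total vowels: 4

4


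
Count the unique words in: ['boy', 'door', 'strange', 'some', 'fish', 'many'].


Listing all tokens and tracking unique types:
  Token 1: 'boy' -> NEW (unique so far: 1)
  Token 2: 'door' -> NEW (unique so far: 2)
  Token 3: 'strange' -> NEW (unique so far: 3)
  Token 4: 'some' -> NEW (unique so far: 4)
  Token 5: 'fish' -> NEW (unique so far: 5)
  Token 6: 'many' -> NEW (unique so far: 6)
Unique types: ('boy', 'door', 'fish', 'many', 'some', 'strange')
Vocabulary size: 6

6


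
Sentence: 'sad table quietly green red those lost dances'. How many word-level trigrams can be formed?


Word trigrams from [8] words:
  Trigram 1: (sad table quietly)
  Trigram 2: (table quietly green)
  Trigram 3: (quietly green red)
  Trigram 4: (green red those)
  Trigram 5: (red those lost)
  Trigram 6: (those lost dances)
Total word trigrams: 8 - 2 = 6

6


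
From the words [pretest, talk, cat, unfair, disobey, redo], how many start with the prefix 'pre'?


Checking each word for prefix 'pre':
  'pretest' -> YES, starts with 'pre' (count: 1)
  'talk' -> no (count: 1)
  'cat' -> no (count: 1)
  'unfair' -> no (count: 1)
  'disobey' -> no (count: 1)
  'redo' -> no (count: 1)
Total with prefix 'pre': 1

1


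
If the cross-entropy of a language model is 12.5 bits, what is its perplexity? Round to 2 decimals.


Perplexity formula: PP = 2^H
H = 12.5
PP = 2^12.5
Decompose: 2^12.5 = 2^12 * 2^0.5 = 2^12 * sqrt(2)
2^12 = 4096, sqrt(2) ~ 1.4142136
PP ~ 4096 * 1.4142136 = 5792.6189056
Rounded to 2 decimals: 5792.62

5792.62


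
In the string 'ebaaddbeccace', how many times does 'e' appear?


Scanning 'ebaaddbeccace' for 'e':
  Position 0: 'e' -> MATCH (count: 1)
  Position 7: 'e' -> MATCH (count: 2)
  Position 12: 'e' -> MATCH (count: 3)
Total occurrences of 'e': 3

3


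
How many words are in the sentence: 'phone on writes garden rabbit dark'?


Counting words by splitting on spaces:
  Word 1: 'phone'
  Word 2: 'on'
  Word 3: 'writes'
  Word 4: 'garden'
  Word 5: 'rabbit'
  Word 6: 'dark'
Total words: 6

6


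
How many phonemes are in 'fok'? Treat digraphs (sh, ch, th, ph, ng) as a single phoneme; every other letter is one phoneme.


Parsing 'fok' greedily, digraphs first:
  'f' -> consonant phoneme (phonemes so far: 1)
  'o' -> vowel phoneme (phonemes so far: 2)
  'k' -> consonant phoneme (phonemes so far: 3)
Total phonemes: 3

3


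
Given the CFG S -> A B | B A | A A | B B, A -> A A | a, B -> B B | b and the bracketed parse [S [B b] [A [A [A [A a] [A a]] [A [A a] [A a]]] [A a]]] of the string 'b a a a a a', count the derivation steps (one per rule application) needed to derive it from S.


Every bracketed nonterminal node [X ...] in the tree is produced by exactly one rule application.
Reading the tree off as a leftmost derivation:
  Step 1: S  =>  B A   (applied S -> B A)
  Step 2: B A  =>  b A   (applied B -> b)
  Step 3: b A  =>  b A A   (applied A -> A A)
  Step 4: b A A  =>  b A A A   (applied A -> A A)
  Step 5: b A A A  =>  b A A A A   (applied A -> A A)
  Step 6: b A A A A  =>  b a A A A   (applied A -> a)
  Step 7: b a A A A  =>  b a a A A   (applied A -> a)
  Step 8: b a a A A  =>  b a a A A A   (applied A -> A A)
  Step 9: b a a A A A  =>  b a a a A A   (applied A -> a)
  Step 10: b a a a A A  =>  b a a a a A   (applied A -> a)
  Step 11: b a a a a A  =>  b a a a a a   (applied A -> a)
Final yield: b a a a a a
Total rewrite steps: 11

11


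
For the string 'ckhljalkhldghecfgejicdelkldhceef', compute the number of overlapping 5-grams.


String 'ckhljalkhldghecfgejicdelkldhceef' has length L = 32.
Number of overlapping n-grams = L - n + 1
Substituting: 32 - 5 + 1 = 28

28


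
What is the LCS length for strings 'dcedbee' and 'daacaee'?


DP table for LCS of 'dcedbee' and 'daacaee':
       d  a  a  c  a  e  e
    0  0  0  0  0  0  0  0
  d 0  1  1  1  1  1  1  1
  c 0  1  1  1  2  2  2  2
  e 0  1  1  1  2  2  3  3
  d 0  1  1  1  2  2  3  3
  b 0  1  1  1  2  2  3  3
  e 0  1  1  1  2  2  3  4
  e 0  1  1  1  2  2  3  4
LCS: 'dcee'
LCS length = 4

4


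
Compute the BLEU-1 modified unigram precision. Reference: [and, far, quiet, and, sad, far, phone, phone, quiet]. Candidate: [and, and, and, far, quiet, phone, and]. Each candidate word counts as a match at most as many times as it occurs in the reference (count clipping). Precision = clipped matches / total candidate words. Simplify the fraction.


Reference word counts: {'and': 2, 'far': 2, 'phone': 2, 'quiet': 2, 'sad': 1}
Checking each candidate word (with clipping):
  'and' -> in reference (ref count 2, used 1/2) -> match (matches: 1)
  'and' -> in reference (ref count 2, used 2/2) -> match (matches: 2)
  'and' -> ref count 2 already used up (2/2) -> clipped, no match (matches: 2)
  'far' -> in reference (ref count 2, used 1/2) -> match (matches: 3)
  'quiet' -> in reference (ref count 2, used 1/2) -> match (matches: 4)
  'phone' -> in reference (ref count 2, used 1/2) -> match (matches: 5)
  'and' -> ref count 2 already used up (2/2) -> clipped, no match (matches: 5)
Clipped matches: 5, Candidate length: 7
Precision = 5/7

5/7


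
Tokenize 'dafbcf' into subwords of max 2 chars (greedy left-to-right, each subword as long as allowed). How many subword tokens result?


'dafbcf' has 6 characters.
Chunking with max size 2:
  Chunk 1: 'da' (positions 0-1)
  Chunk 2: 'fb' (positions 2-3)
  Chunk 3: 'cf' (positions 4-5)
Total chunks: ceil(6 / 2) = 3

3


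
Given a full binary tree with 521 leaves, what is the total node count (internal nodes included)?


Leaf nodes (terminals): 521
Internal nodes = n - 1 = 521 - 1 = 520
Total = leaves + internal = 521 + 520 = 1041

1041


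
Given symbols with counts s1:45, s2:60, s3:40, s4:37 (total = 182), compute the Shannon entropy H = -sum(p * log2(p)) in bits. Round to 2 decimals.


Computing entropy H = -sum(p_i * log2(p_i)):
  s1: p = 45/182 = 0.2473, -p*log2(p) = 0.4984
  s2: p = 60/182 = 0.3297, -p*log2(p) = 0.5278
  s3: p = 40/182 = 0.2198, -p*log2(p) = 0.4804
  s4: p = 37/182 = 0.2033, -p*log2(p) = 0.4672
H = sum of terms = 1.9738
Rounded to 2 decimals: 1.97

1.97


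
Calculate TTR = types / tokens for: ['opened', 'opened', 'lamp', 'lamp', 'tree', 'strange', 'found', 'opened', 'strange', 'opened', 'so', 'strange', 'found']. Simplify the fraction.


Tokens: 13
Unique types: ('found', 'lamp', 'opened', 'so', 'strange', 'tree') = 6
TTR = 6/13
Already in lowest terms.

6/13


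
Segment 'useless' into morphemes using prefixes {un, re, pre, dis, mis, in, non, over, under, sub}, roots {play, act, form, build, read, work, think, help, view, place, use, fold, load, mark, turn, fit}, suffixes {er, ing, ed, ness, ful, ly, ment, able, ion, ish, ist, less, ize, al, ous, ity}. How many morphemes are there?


Segmenting 'useless' against the inventory:
  'use' -> root (morpheme 1)
  'less' -> suffix (morpheme 2)
Total morphemes: 2

2


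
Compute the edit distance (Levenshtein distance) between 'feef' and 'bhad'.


Building DP table for s1='feef' (len 4) and s2='bhad' (len 4):
       b  h  a  d
    0  1  2  3  4
  f 1  1  2  3  4
  e 2  2  2  3  4
  e 3  3  3  3  4
  f 4  4  4  4  4
Edit distance = dp[4][4] = 4

4


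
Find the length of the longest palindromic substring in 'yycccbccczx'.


Scanning 'yycccbccczx' for palindromic substrings.
Substring at positions 2-8: 'cccbccc'.
Check: reverse('cccbccc') = 'cccbccc' -> palindrome confirmed.
Neighbouring characters ('y' / 'z') break symmetry, so it cannot extend further.
No longer palindromic substring exists; longest length = 7

7


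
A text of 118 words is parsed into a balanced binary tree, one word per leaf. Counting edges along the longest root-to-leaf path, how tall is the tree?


In a balanced binary tree with n leaves the deepest leaf is ceil(log2(n)) edges below the root.
log2(118) = 6.8826
ceil(6.8826) = 7
height (edges) = 7

7


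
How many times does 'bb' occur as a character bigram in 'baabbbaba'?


Scanning 'baabbbaba' for bigram 'bb':
  Position 0: 'ba' -> no
  Position 1: 'aa' -> no
  Position 2: 'ab' -> no
  Position 3: 'bb' -> MATCH
  Position 4: 'bb' -> MATCH
  Position 5: 'ba' -> no
  Position 6: 'ab' -> no
  Position 7: 'ba' -> no
Total matches: 2

2


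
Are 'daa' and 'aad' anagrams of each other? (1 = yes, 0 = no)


Sort characters of 'daa': 'aad'
Sort characters of 'aad': 'aad'
Sorted forms match -> they ARE anagrams
Result: 1

1


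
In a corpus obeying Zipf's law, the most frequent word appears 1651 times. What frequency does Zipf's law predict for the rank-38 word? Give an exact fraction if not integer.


Zipf's law: freq(rank) = f1 / rank
f1 = 1651, rank = 38
freq = 1651 / 38
GCD(1651, 38) = 1
Simplified: 1651/38

1651/38


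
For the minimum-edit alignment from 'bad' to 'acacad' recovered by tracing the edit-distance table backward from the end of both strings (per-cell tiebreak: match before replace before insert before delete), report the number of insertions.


Edit distance = 4. Backtracking from cell (3, 6) with preference match > replace > insert > delete,
then listing the resulting alignment 'bad' -> 'acacad' left to right:
  Step 1: insert 'a' [insertion #1]
  Step 2: insert 'c' [insertion #2]
  Step 3: insert 'a' [insertion #3]
  Step 4: replace b->c
  Step 5: keep 'a'
  Step 6: keep 'd'
Total insertions: 3

3


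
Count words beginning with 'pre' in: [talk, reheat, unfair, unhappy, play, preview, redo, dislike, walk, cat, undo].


Checking each word for prefix 'pre':
  'talk' -> no (count: 0)
  'reheat' -> no (count: 0)
  'unfair' -> no (count: 0)
  'unhappy' -> no (count: 0)
  'play' -> no (count: 0)
  'preview' -> YES, starts with 'pre' (count: 1)
  'redo' -> no (count: 1)
  'dislike' -> no (count: 1)
  'walk' -> no (count: 1)
  'cat' -> no (count: 1)
  'undo' -> no (count: 1)
Total with prefix 'pre': 1

1


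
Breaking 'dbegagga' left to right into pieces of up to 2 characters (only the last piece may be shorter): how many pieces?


'dbegagga' has 8 characters.
Chunking with max size 2:
  Chunk 1: 'db' (positions 0-1)
  Chunk 2: 'eg' (positions 2-3)
  Chunk 3: 'ag' (positions 4-5)
  Chunk 4: 'ga' (positions 6-7)
Total chunks: ceil(8 / 2) = 4

4


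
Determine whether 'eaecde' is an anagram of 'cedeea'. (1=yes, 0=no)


Sort characters of 'eaecde': 'acdeee'
Sort characters of 'cedeea': 'acdeee'
Sorted forms match -> they ARE anagrams
Result: 1

1


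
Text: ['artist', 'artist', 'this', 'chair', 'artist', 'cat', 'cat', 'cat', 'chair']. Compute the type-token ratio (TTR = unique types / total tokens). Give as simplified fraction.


Tokens: 9
Unique types: ('artist', 'cat', 'chair', 'this') = 4
TTR = 4/9
Already in lowest terms.

4/9


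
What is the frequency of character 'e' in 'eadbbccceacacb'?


Scanning 'eadbbccceacacb' for 'e':
  Position 0: 'e' -> MATCH (count: 1)
  Position 8: 'e' -> MATCH (count: 2)
Total occurrences of 'e': 2

2


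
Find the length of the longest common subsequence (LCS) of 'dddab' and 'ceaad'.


DP table for LCS of 'dddab' and 'ceaad':
       c  e  a  a  d
    0  0  0  0  0  0
  d 0  0  0  0  0  1
  d 0  0  0  0  0  1
  d 0  0  0  0  0  1
  a 0  0  0  1  1  1
  b 0  0  0  1  1  1
LCS: 'd'
LCS length = 1

1


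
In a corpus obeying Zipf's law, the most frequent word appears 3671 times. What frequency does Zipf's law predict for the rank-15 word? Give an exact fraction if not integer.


Zipf's law: freq(rank) = f1 / rank
f1 = 3671, rank = 15
freq = 3671 / 15
GCD(3671, 15) = 1
Simplified: 3671/15

3671/15


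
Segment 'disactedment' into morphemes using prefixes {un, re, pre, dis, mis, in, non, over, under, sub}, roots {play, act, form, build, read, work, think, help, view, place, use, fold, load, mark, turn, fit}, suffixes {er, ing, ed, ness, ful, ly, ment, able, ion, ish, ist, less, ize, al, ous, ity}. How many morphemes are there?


Segmenting 'disactedment' against the inventory:
  'dis' -> prefix (morpheme 1)
  'act' -> root (morpheme 2)
  'ed' -> suffix (morpheme 3)
  'ment' -> suffix (morpheme 4)
Total morphemes: 4

4


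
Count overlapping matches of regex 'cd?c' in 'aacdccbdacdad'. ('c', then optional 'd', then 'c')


Pattern: cd?c means 'c', then optional 'd', then 'c'.
Scanning 'aacdccbdacdad' position-by-position:
  Pos 0: window 'aac' -> no
  Pos 1: window 'acd' -> no
  Pos 2: window 'cdc' -> MATCH
  Pos 3: window 'dcc' -> no
  Pos 4: window 'ccb' -> MATCH
  Pos 5: window 'cbd' -> no
  Pos 6: window 'bda' -> no
  Pos 7: window 'dac' -> no
  Pos 8: window 'acd' -> no
  Pos 9: window 'cda' -> no
  Pos 10: window 'dad' -> no
  Pos 11: window 'ad' -> no
  Pos 12: window 'd' -> no
Total matches: 2

2


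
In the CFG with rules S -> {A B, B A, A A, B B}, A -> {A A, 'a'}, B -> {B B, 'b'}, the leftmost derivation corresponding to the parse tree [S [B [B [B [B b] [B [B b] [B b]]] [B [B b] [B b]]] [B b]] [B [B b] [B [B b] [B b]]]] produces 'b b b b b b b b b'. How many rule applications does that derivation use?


Every bracketed nonterminal node [X ...] in the tree is produced by exactly one rule application.
Reading the tree off as a leftmost derivation:
  Step 1: S  =>  B B   (applied S -> B B)
  Step 2: B B  =>  B B B   (applied B -> B B)
  Step 3: B B B  =>  B B B B   (applied B -> B B)
  Step 4: B B B B  =>  B B B B B   (applied B -> B B)
  Step 5: B B B B B  =>  b B B B B   (applied B -> b)
  Step 6: b B B B B  =>  b B B B B B   (applied B -> B B)
  Step 7: b B B B B B  =>  b b B B B B   (applied B -> b)
  Step 8: b b B B B B  =>  b b b B B B   (applied B -> b)
  Step 9: b b b B B B  =>  b b b B B B B   (applied B -> B B)
  Step 10: b b b B B B B  =>  b b b b B B B   (applied B -> b)
  Step 11: b b b b B B B  =>  b b b b b B B   (applied B -> b)
  Step 12: b b b b b B B  =>  b b b b b b B   (applied B -> b)
  Step 13: b b b b b b B  =>  b b b b b b B B   (applied B -> B B)
  Step 14: b b b b b b B B  =>  b b b b b b b B   (applied B -> b)
  Step 15: b b b b b b b B  =>  b b b b b b b B B   (applied B -> B B)
  Step 16: b b b b b b b B B  =>  b b b b b b b b B   (applied B -> b)
  Step 17: b b b b b b b b B  =>  b b b b b b b b b   (applied B -> b)
Final yield: b b b b b b b b b
Total rewrite steps: 17

17


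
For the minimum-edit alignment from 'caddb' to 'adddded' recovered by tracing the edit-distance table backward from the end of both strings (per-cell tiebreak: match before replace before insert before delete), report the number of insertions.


Edit distance = 5. Backtracking from cell (5, 7) with preference match > replace > insert > delete,
then listing the resulting alignment 'caddb' -> 'adddded' left to right:
  Step 1: insert 'a' [insertion #1]
  Step 2: replace c->d
  Step 3: replace a->d
  Step 4: keep 'd'
  Step 5: keep 'd'
  Step 6: insert 'e' [insertion #2]
  Step 7: replace b->d
Total insertions: 2

2


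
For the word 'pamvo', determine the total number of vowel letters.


Scanning each character of 'pamvo':
  Position 1: 'p' -> consonant (running count: 0)
  Position 2: 'a' -> vowel (running count: 1)
  Position 3: 'm' -> consonant (running count: 1)
  Position 4: 'v' -> consonant (running count: 1)
  Position 5: 'o' -> vowel (running count: 2)
Total vowels: 2

2


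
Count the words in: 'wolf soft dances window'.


Counting words by splitting on spaces:
  Word 1: 'wolf'
  Word 2: 'soft'
  Word 3: 'dances'
  Word 4: 'window'
Total words: 4

4


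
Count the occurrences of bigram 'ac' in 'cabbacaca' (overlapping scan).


Scanning 'cabbacaca' for bigram 'ac':
  Position 0: 'ca' -> no
  Position 1: 'ab' -> no
  Position 2: 'bb' -> no
  Position 3: 'ba' -> no
  Position 4: 'ac' -> MATCH
  Position 5: 'ca' -> no
  Position 6: 'ac' -> MATCH
  Position 7: 'ca' -> no
Total matches: 2

2


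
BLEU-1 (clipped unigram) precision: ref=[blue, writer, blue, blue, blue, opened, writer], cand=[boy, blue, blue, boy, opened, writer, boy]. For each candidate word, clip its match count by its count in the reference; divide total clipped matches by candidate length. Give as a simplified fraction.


Reference word counts: {'blue': 4, 'opened': 1, 'writer': 2}
Checking each candidate word (with clipping):
  'boy' -> not in reference -> no match (matches: 0)
  'blue' -> in reference (ref count 4, used 1/4) -> match (matches: 1)
  'blue' -> in reference (ref count 4, used 2/4) -> match (matches: 2)
  'boy' -> not in reference -> no match (matches: 2)
  'opened' -> in reference (ref count 1, used 1/1) -> match (matches: 3)
  'writer' -> in reference (ref count 2, used 1/2) -> match (matches: 4)
  'boy' -> not in reference -> no match (matches: 4)
Clipped matches: 4, Candidate length: 7
Precision = 4/7

4/7


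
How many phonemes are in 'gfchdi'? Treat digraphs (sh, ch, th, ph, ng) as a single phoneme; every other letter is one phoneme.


Parsing 'gfchdi' greedily, digraphs first:
  'g' -> consonant phoneme (phonemes so far: 1)
  'f' -> consonant phoneme (phonemes so far: 2)
  'ch' -> digraph (1 consonant phoneme) (phonemes so far: 3)
  'd' -> consonant phoneme (phonemes so far: 4)
  'i' -> vowel phoneme (phonemes so far: 5)
Total phonemes: 5

5


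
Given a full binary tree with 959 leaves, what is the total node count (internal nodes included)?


Leaf nodes (terminals): 959
Internal nodes = n - 1 = 959 - 1 = 958
Total = leaves + internal = 959 + 958 = 1917

1917


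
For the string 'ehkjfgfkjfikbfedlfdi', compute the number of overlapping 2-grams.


String 'ehkjfgfkjfikbfedlfdi' has length L = 20.
Number of overlapping n-grams = L - n + 1
Substituting: 20 - 2 + 1 = 19

19


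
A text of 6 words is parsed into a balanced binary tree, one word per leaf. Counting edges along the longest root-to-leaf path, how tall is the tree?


In a balanced binary tree with n leaves the deepest leaf is ceil(log2(n)) edges below the root.
log2(6) = 2.5850
ceil(2.5850) = 3
height (edges) = 3

3


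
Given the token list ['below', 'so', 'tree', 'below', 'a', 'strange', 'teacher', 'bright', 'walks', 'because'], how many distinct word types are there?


Listing all tokens and tracking unique types:
  Token 1: 'below' -> NEW (unique so far: 1)
  Token 2: 'so' -> NEW (unique so far: 2)
  Token 3: 'tree' -> NEW (unique so far: 3)
  Token 4: 'below' -> duplicate (unique so far: 3)
  Token 5: 'a' -> NEW (unique so far: 4)
  Token 6: 'strange' -> NEW (unique so far: 5)
  Token 7: 'teacher' -> NEW (unique so far: 6)
  Token 8: 'bright' -> NEW (unique so far: 7)
  Token 9: 'walks' -> NEW (unique so far: 8)
  Token 10: 'because' -> NEW (unique so far: 9)
Unique types: ('a', 'because', 'below', 'bright', 'so', 'strange', 'teacher', 'tree', 'walks')
Vocabulary size: 9

9


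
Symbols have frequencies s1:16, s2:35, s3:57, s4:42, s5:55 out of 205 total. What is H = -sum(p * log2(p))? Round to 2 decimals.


Computing entropy H = -sum(p_i * log2(p_i)):
  s1: p = 16/205 = 0.0780, -p*log2(p) = 0.2872
  s2: p = 35/205 = 0.1707, -p*log2(p) = 0.4354
  s3: p = 57/205 = 0.2780, -p*log2(p) = 0.5134
  s4: p = 42/205 = 0.2049, -p*log2(p) = 0.4686
  s5: p = 55/205 = 0.2683, -p*log2(p) = 0.5093
H = sum of terms = 2.2139
Rounded to 2 decimals: 2.21

2.21


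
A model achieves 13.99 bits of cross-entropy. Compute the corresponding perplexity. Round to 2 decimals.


Perplexity formula: PP = 2^H
H = 13.99
PP = 2^13.99
Decompose: 2^13.99 = 2^13 * 2^0.99
2^13 = 8192, 2^0.99 ~ 1.9861850
PP ~ 8192 * 1.9861850 = 16270.8275200
Rounded to 2 decimals: 16270.83

16270.83


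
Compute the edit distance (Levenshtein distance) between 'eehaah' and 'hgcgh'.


Building DP table for s1='eehaah' (len 6) and s2='hgcgh' (len 5):
       h  g  c  g  h
    0  1  2  3  4  5
  e 1  1  2  3  4  5
  e 2  2  2  3  4  5
  h 3  2  3  3  4  4
  a 4  3  3  4  4  5
  a 5  4  4  4  5  5
  h 6  5  5  5  5  5
Edit distance = dp[6][5] = 5

5


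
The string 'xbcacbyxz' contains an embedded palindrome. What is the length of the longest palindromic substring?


Scanning 'xbcacbyxz' for palindromic substrings.
Substring at positions 1-5: 'bcacb'.
Check: reverse('bcacb') = 'bcacb' -> palindrome confirmed.
Neighbouring characters ('x' / 'y') break symmetry, so it cannot extend further.
No longer palindromic substring exists; longest length = 5

5


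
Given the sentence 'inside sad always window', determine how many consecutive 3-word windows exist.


Word trigrams from [4] words:
  Trigram 1: (inside sad always)
  Trigram 2: (sad always window)
Total word trigrams: 4 - 2 = 2

2


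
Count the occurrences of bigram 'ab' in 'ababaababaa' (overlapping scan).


Scanning 'ababaababaa' for bigram 'ab':
  Position 0: 'ab' -> MATCH
  Position 1: 'ba' -> no
  Position 2: 'ab' -> MATCH
  Position 3: 'ba' -> no
  Position 4: 'aa' -> no
  Position 5: 'ab' -> MATCH
  Position 6: 'ba' -> no
  Position 7: 'ab' -> MATCH
  Position 8: 'ba' -> no
  Position 9: 'aa' -> no
Total matches: 4

4


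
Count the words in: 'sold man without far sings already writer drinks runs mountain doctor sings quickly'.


Counting words by splitting on spaces:
  Word 1: 'sold'
  Word 2: 'man'
  Word 3: 'without'
  Word 4: 'far'
  Word 5: 'sings'
  Word 6: 'already'
  Word 7: 'writer'
  Word 8: 'drinks'
  Word 9: 'runs'
  Word 10: 'mountain'
  Word 11: 'doctor'
  Word 12: 'sings'
  Word 13: 'quickly'
Total words: 13

13


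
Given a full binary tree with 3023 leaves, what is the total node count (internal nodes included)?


Leaf nodes (terminals): 3023
Internal nodes = n - 1 = 3023 - 1 = 3022
Total = leaves + internal = 3023 + 3022 = 6045

6045


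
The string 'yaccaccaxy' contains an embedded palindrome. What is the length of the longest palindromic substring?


Scanning 'yaccaccaxy' for palindromic substrings.
Substring at positions 1-7: 'accacca'.
Check: reverse('accacca') = 'accacca' -> palindrome confirmed.
Neighbouring characters ('y' / 'x') break symmetry, so it cannot extend further.
No longer palindromic substring exists; longest length = 7

7


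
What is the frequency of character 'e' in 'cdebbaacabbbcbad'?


Scanning 'cdebbaacabbbcbad' for 'e':
  Position 2: 'e' -> MATCH (count: 1)
Total occurrences of 'e': 1

1


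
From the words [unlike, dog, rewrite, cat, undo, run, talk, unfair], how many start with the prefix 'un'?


Checking each word for prefix 'un':
  'unlike' -> YES, starts with 'un' (count: 1)
  'dog' -> no (count: 1)
  'rewrite' -> no (count: 1)
  'cat' -> no (count: 1)
  'undo' -> YES, starts with 'un' (count: 2)
  'run' -> no (count: 2)
  'talk' -> no (count: 2)
  'unfair' -> YES, starts with 'un' (count: 3)
Total with prefix 'un': 3

3


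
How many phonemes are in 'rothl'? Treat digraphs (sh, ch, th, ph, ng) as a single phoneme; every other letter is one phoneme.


Parsing 'rothl' greedily, digraphs first:
  'r' -> consonant phoneme (phonemes so far: 1)
  'o' -> vowel phoneme (phonemes so far: 2)
  'th' -> digraph (1 consonant phoneme) (phonemes so far: 3)
  'l' -> consonant phoneme (phonemes so far: 4)
Total phonemes: 4

4


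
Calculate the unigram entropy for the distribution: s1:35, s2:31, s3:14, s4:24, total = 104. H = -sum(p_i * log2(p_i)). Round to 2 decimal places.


Computing entropy H = -sum(p_i * log2(p_i)):
  s1: p = 35/104 = 0.3365, -p*log2(p) = 0.5288
  s2: p = 31/104 = 0.2981, -p*log2(p) = 0.5205
  s3: p = 14/104 = 0.1346, -p*log2(p) = 0.3895
  s4: p = 24/104 = 0.2308, -p*log2(p) = 0.4882
H = sum of terms = 1.9270
Rounded to 2 decimals: 1.93

1.93


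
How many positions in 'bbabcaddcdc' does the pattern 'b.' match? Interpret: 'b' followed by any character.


Pattern: b. means 'b' followed by any character.
Scanning 'bbabcaddcdc' position-by-position:
  Pos 0: window 'bb' -> MATCH
  Pos 1: window 'ba' -> MATCH
  Pos 2: window 'ab' -> no
  Pos 3: window 'bc' -> MATCH
  Pos 4: window 'ca' -> no
  Pos 5: window 'ad' -> no
  Pos 6: window 'dd' -> no
  Pos 7: window 'dc' -> no
  Pos 8: window 'cd' -> no
  Pos 9: window 'dc' -> no
  Pos 10: window 'c' -> no
Total matches: 3

3


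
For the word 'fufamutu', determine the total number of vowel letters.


Scanning each character of 'fufamutu':
  Position 1: 'f' -> consonant (running count: 0)
  Position 2: 'u' -> vowel (running count: 1)
  Position 3: 'f' -> consonant (running count: 1)
  Position 4: 'a' -> vowel (running count: 2)
  Position 5: 'm' -> consonant (running count: 2)
  Position 6: 'u' -> vowel (running count: 3)
  Position 7: 't' -> consonant (running count: 3)
  Position 8: 'u' -> vowel (running count: 4)
Total vowels: 4

4


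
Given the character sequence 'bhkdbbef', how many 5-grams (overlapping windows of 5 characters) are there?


String 'bhkdbbef' has length L = 8.
Number of overlapping n-grams = L - n + 1
Substituting: 8 - 5 + 1 = 4

4


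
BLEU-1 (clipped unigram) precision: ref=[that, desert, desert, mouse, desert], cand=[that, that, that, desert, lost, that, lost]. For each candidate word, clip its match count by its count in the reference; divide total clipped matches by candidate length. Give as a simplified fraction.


Reference word counts: {'desert': 3, 'mouse': 1, 'that': 1}
Checking each candidate word (with clipping):
  'that' -> in reference (ref count 1, used 1/1) -> match (matches: 1)
  'that' -> ref count 1 already used up (1/1) -> clipped, no match (matches: 1)
  'that' -> ref count 1 already used up (1/1) -> clipped, no match (matches: 1)
  'desert' -> in reference (ref count 3, used 1/3) -> match (matches: 2)
  'lost' -> not in reference -> no match (matches: 2)
  'that' -> ref count 1 already used up (1/1) -> clipped, no match (matches: 2)
  'lost' -> not in reference -> no match (matches: 2)
Clipped matches: 2, Candidate length: 7
Precision = 2/7

2/7


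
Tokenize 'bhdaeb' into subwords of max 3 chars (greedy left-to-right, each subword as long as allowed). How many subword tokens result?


'bhdaeb' has 6 characters.
Chunking with max size 3:
  Chunk 1: 'bhd' (positions 0-2)
  Chunk 2: 'aeb' (positions 3-5)
Total chunks: ceil(6 / 3) = 2

2


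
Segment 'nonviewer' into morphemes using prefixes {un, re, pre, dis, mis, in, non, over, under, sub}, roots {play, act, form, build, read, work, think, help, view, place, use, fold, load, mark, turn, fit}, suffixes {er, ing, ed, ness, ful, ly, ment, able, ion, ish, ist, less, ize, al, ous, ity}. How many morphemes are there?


Segmenting 'nonviewer' against the inventory:
  'non' -> prefix (morpheme 1)
  'view' -> root (morpheme 2)
  'er' -> suffix (morpheme 3)
Total morphemes: 3

3


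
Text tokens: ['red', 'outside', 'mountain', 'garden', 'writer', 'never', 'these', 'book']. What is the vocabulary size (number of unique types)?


Listing all tokens and tracking unique types:
  Token 1: 'red' -> NEW (unique so far: 1)
  Token 2: 'outside' -> NEW (unique so far: 2)
  Token 3: 'mountain' -> NEW (unique so far: 3)
  Token 4: 'garden' -> NEW (unique so far: 4)
  Token 5: 'writer' -> NEW (unique so far: 5)
  Token 6: 'never' -> NEW (unique so far: 6)
  Token 7: 'these' -> NEW (unique so far: 7)
  Token 8: 'book' -> NEW (unique so far: 8)
Unique types: ('book', 'garden', 'mountain', 'never', 'outside', 'red', 'these', 'writer')
Vocabulary size: 8

8


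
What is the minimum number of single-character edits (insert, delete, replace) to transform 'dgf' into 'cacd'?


Building DP table for s1='dgf' (len 3) and s2='cacd' (len 4):
       c  a  c  d
    0  1  2  3  4
  d 1  1  2  3  3
  g 2  2  2  3  4
  f 3  3  3  3  4
Edit distance = dp[3][4] = 4

4


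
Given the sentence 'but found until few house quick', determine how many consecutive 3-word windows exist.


Word trigrams from [6] words:
  Trigram 1: (but found until)
  Trigram 2: (found until few)
  Trigram 3: (until few house)
  Trigram 4: (few house quick)
Total word trigrams: 6 - 2 = 4

4


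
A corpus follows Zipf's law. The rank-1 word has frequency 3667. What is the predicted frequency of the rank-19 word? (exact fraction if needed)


Zipf's law: freq(rank) = f1 / rank
f1 = 3667, rank = 19
freq = 3667 / 19
= 193

193


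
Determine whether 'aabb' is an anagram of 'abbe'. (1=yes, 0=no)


Sort characters of 'aabb': 'aabb'
Sort characters of 'abbe': 'abbe'
Sorted forms differ -> they are NOT anagrams
Result: 0

0


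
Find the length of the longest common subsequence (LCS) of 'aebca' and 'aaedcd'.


DP table for LCS of 'aebca' and 'aaedcd':
       a  a  e  d  c  d
    0  0  0  0  0  0  0
  a 0  1  1  1  1  1  1
  e 0  1  1  2  2  2  2
  b 0  1  1  2  2  2  2
  c 0  1  1  2  2  3  3
  a 0  1  2  2  2  3  3
LCS: 'aec'
LCS length = 3

3


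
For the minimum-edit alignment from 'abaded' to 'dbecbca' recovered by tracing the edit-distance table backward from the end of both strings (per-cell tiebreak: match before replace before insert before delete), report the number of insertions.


Edit distance = 6. Backtracking from cell (6, 7) with preference match > replace > insert > delete,
then listing the resulting alignment 'abaded' -> 'dbecbca' left to right:
  Step 1: replace a->d
  Step 2: keep 'b'
  Step 3: insert 'e' [insertion #1]
  Step 4: replace a->c
  Step 5: replace d->b
  Step 6: replace e->c
  Step 7: replace d->a
Total insertions: 1

1


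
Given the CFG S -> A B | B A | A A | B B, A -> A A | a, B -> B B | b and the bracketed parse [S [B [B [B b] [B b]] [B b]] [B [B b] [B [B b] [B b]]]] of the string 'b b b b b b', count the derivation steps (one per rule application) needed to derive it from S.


Every bracketed nonterminal node [X ...] in the tree is produced by exactly one rule application.
Reading the tree off as a leftmost derivation:
  Step 1: S  =>  B B   (applied S -> B B)
  Step 2: B B  =>  B B B   (applied B -> B B)
  Step 3: B B B  =>  B B B B   (applied B -> B B)
  Step 4: B B B B  =>  b B B B   (applied B -> b)
  Step 5: b B B B  =>  b b B B   (applied B -> b)
  Step 6: b b B B  =>  b b b B   (applied B -> b)
  Step 7: b b b B  =>  b b b B B   (applied B -> B B)
  Step 8: b b b B B  =>  b b b b B   (applied B -> b)
  Step 9: b b b b B  =>  b b b b B B   (applied B -> B B)
  Step 10: b b b b B B  =>  b b b b b B   (applied B -> b)
  Step 11: b b b b b B  =>  b b b b b b   (applied B -> b)
Final yield: b b b b b b
Total rewrite steps: 11

11


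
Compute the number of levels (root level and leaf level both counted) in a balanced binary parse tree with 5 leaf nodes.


In a balanced binary tree with n leaves the deepest leaf is ceil(log2(n)) edges below the root,
so counting node levels inclusive of root and leaves gives ceil(log2(n)) + 1 levels.
log2(5) = 2.3219
ceil(2.3219) = 3
levels = 3 + 1 = 4

4


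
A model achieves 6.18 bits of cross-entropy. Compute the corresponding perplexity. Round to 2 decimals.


Perplexity formula: PP = 2^H
H = 6.18
PP = 2^6.18
Decompose: 2^6.18 = 2^6 * 2^0.18
2^6 = 64, 2^0.18 ~ 1.1328839
PP ~ 64 * 1.1328839 = 72.5045696
Rounded to 2 decimals: 72.50

72.50


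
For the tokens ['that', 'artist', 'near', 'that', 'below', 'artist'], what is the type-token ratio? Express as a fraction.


Tokens: 6
Unique types: ('artist', 'below', 'near', 'that') = 4
TTR = 4/6
Simplify: divide both by 2 -> 2/3
TTR = 2/3

2/3


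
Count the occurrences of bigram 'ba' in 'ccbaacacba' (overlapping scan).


Scanning 'ccbaacacba' for bigram 'ba':
  Position 0: 'cc' -> no
  Position 1: 'cb' -> no
  Position 2: 'ba' -> MATCH
  Position 3: 'aa' -> no
  Position 4: 'ac' -> no
  Position 5: 'ca' -> no
  Position 6: 'ac' -> no
  Position 7: 'cb' -> no
  Position 8: 'ba' -> MATCH
Total matches: 2

2


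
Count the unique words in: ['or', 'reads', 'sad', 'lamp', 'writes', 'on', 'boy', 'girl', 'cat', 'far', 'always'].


Listing all tokens and tracking unique types:
  Token 1: 'or' -> NEW (unique so far: 1)
  Token 2: 'reads' -> NEW (unique so far: 2)
  Token 3: 'sad' -> NEW (unique so far: 3)
  Token 4: 'lamp' -> NEW (unique so far: 4)
  Token 5: 'writes' -> NEW (unique so far: 5)
  Token 6: 'on' -> NEW (unique so far: 6)
  Token 7: 'boy' -> NEW (unique so far: 7)
  Token 8: 'girl' -> NEW (unique so far: 8)
  Token 9: 'cat' -> NEW (unique so far: 9)
  Token 10: 'far' -> NEW (unique so far: 10)
  Token 11: 'always' -> NEW (unique so far: 11)
Unique types: ('always', 'boy', 'cat', 'far', 'girl', 'lamp', 'on', 'or', 'reads', 'sad', 'writes')
Vocabulary size: 11

11


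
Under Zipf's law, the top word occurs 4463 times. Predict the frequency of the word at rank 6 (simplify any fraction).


Zipf's law: freq(rank) = f1 / rank
f1 = 4463, rank = 6
freq = 4463 / 6
GCD(4463, 6) = 1
Simplified: 4463/6

4463/6


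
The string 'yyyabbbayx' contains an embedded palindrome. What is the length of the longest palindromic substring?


Scanning 'yyyabbbayx' for palindromic substrings.
Substring at positions 2-8: 'yabbbay'.
Check: reverse('yabbbay') = 'yabbbay' -> palindrome confirmed.
Neighbouring characters ('y' / 'x') break symmetry, so it cannot extend further.
No longer palindromic substring exists; longest length = 7

7


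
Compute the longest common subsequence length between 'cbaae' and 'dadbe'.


DP table for LCS of 'cbaae' and 'dadbe':
       d  a  d  b  e
    0  0  0  0  0  0
  c 0  0  0  0  0  0
  b 0  0  0  0  1  1
  a 0  0  1  1  1  1
  a 0  0  1  1  1  1
  e 0  0  1  1  1  2
LCS: 'be'
LCS length = 2

2


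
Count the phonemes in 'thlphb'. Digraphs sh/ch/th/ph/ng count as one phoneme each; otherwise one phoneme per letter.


Parsing 'thlphb' greedily, digraphs first:
  'th' -> digraph (1 consonant phoneme) (phonemes so far: 1)
  'l' -> consonant phoneme (phonemes so far: 2)
  'ph' -> digraph (1 consonant phoneme) (phonemes so far: 3)
  'b' -> consonant phoneme (phonemes so far: 4)
Total phonemes: 4

4


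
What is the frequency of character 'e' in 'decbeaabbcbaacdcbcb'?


Scanning 'decbeaabbcbaacdcbcb' for 'e':
  Position 1: 'e' -> MATCH (count: 1)
  Position 4: 'e' -> MATCH (count: 2)
Total occurrences of 'e': 2

2


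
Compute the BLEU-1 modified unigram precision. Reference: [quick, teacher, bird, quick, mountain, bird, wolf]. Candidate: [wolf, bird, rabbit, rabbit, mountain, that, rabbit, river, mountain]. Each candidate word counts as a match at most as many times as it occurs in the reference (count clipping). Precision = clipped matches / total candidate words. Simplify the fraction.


Reference word counts: {'bird': 2, 'mountain': 1, 'quick': 2, 'teacher': 1, 'wolf': 1}
Checking each candidate word (with clipping):
  'wolf' -> in reference (ref count 1, used 1/1) -> match (matches: 1)
  'bird' -> in reference (ref count 2, used 1/2) -> match (matches: 2)
  'rabbit' -> not in reference -> no match (matches: 2)
  'rabbit' -> not in reference -> no match (matches: 2)
  'mountain' -> in reference (ref count 1, used 1/1) -> match (matches: 3)
  'that' -> not in reference -> no match (matches: 3)
  'rabbit' -> not in reference -> no match (matches: 3)
  'river' -> not in reference -> no match (matches: 3)
  'mountain' -> ref count 1 already used up (1/1) -> clipped, no match (matches: 3)
Clipped matches: 3, Candidate length: 9
Precision = 3/9 = 1/3

1/3


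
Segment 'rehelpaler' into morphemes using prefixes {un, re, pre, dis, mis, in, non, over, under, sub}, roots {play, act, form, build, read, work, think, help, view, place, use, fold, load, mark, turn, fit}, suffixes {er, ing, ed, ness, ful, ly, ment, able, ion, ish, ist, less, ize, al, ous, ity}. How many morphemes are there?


Segmenting 'rehelpaler' against the inventory:
  're' -> prefix (morpheme 1)
  'help' -> root (morpheme 2)
  'al' -> suffix (morpheme 3)
  'er' -> suffix (morpheme 4)
Total morphemes: 4

4


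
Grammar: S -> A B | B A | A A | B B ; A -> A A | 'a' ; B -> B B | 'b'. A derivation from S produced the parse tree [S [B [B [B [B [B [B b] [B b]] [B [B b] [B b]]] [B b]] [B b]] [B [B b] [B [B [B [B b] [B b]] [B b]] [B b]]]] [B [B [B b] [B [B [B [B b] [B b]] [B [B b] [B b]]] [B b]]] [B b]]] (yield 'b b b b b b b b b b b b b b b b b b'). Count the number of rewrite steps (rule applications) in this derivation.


Every bracketed nonterminal node [X ...] in the tree is produced by exactly one rule application.
Reading the tree off as a leftmost derivation:
  Step 1: S  =>  B B   (applied S -> B B)
  Step 2: B B  =>  B B B   (applied B -> B B)
  Step 3: B B B  =>  B B B B   (applied B -> B B)
  Step 4: B B B B  =>  B B B B B   (applied B -> B B)
  Step 5: B B B B B  =>  B B B B B B   (applied B -> B B)
  Step 6: B B B B B B  =>  B B B B B B B   (applied B -> B B)
  Step 7: B B B B B B B  =>  b B B B B B B   (applied B -> b)
  Step 8: b B B B B B B  =>  b b B B B B B   (applied B -> b)
  Step 9: b b B B B B B  =>  b b B B B B B B   (applied B -> B B)
  Step 10: b b B B B B B B  =>  b b b B B B B B   (applied B -> b)
  Step 11: b b b B B B B B  =>  b b b b B B B B   (applied B -> b)
  Step 12: b b b b B B B B  =>  b b b b b B B B   (applied B -> b)
  Step 13: b b b b b B B B  =>  b b b b b b B B   (applied B -> b)
  Step 14: b b b b b b B B  =>  b b b b b b B B B   (applied B -> B B)
  Step 15: b b b b b b B B B  =>  b b b b b b b B B   (applied B -> b)
  Step 16: b b b b b b b B B  =>  b b b b b b b B B B   (applied B -> B B)
  Step 17: b b b b b b b B B B  =>  b b b b b b b B B B B   (applied B -> B B)
  Step 18: b b b b b b b B B B B  =>  b b b b b b b B B B B B   (applied B -> B B)
  Step 19: b b b b b b b B B B B B  =>  b b b b b b b b B B B B   (applied B -> b)
  Step 20: b b b b b b b b B B B B  =>  b b b b b b b b b B B B   (applied B -> b)
  Step 21: b b b b b b b b b B B B  =>  b b b b b b b b b b B B   (applied B -> b)
  Step 22: b b b b b b b b b b B B  =>  b b b b b b b b b b b B   (applied B -> b)
  Step 23: b b b b b b b b b b b B  =>  b b b b b b b b b b b B B   (applied B -> B B)
  Step 24: b b b b b b b b b b b B B  =>  b b b b b b b b b b b B B B   (applied B -> B B)
  Step 25: b b b b b b b b b b b B B B  =>  b b b b b b b b b b b b B B   (applied B -> b)
  Step 26: b b b b b b b b b b b b B B  =>  b b b b b b b b b b b b B B B   (applied B -> B B)
  Step 27: b b b b b b b b b b b b B B B  =>  b b b b b b b b b b b b B B B B   (applied B -> B B)
  Step 28: b b b b b b b b b b b b B B B B  =>  b b b b b b b b b b b b B B B B B   (applied B -> B B)
  Step 29: b b b b b b b b b b b b B B B B B  =>  b b b b b b b b b b b b b B B B B   (applied B -> b)
  Step 30: b b b b b b b b b b b b b B B B B  =>  b b b b b b b b b b b b b b B B B   (applied B -> b)
  Step 31: b b b b b b b b b b b b b b B B B  =>  b b b b b b b b b b b b b b B B B B   (applied B -> B B)
  Step 32: b b b b b b b b b b b b b b B B B B  =>  b b b b b b b b b b b b b b b B B B   (applied B -> b)
  Step 33: b b b b b b b b b b b b b b b B B B  =>  b b b b b b b b b b b b b b b b B B   (applied B -> b)
  Step 34: b b b b b b b b b b b b b b b b B B  =>  b b b b b b b b b b b b b b b b b B   (applied B -> b)
  Step 35: b b b b b b b b b b b b b b b b b B  =>  b b b b b b b b b b b b b b b b b b   (applied B -> b)
Final yield: b b b b b b b b b b b b b b b b b b
Total rewrite steps: 35

35
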